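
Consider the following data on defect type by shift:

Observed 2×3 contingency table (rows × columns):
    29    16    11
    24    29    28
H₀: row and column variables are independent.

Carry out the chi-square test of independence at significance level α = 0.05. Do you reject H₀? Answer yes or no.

reject H₀: yes

Row totals [56, 81], col totals [53, 45, 39], n=137
χ² = (29−21.66)²/21.66 + (16−18.39)²/18.39 + (11−15.94)²/15.94 + (24−31.34)²/31.34 + (29−26.61)²/26.61 + (28−23.06)²/23.06 = 7.3192
df = 2
p-value (upper-tail) = 0.02574
At α=0.05: p < α → reject H₀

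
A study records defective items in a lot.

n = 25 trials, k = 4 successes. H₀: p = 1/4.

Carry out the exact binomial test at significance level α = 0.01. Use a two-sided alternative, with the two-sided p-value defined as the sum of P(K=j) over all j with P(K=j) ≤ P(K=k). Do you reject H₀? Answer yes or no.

Exact binomial: n=25, k=4, p₀=1/4=0.2500
P(X=j) = C(n,j)·p₀^j·(1−p₀)^(n−j); p = Σ P(X=j) over j with P(X=j) ≤ P(X=4)
p-value (two-sided) = 0.36318
At α=0.01: p ≥ α → fail to reject H₀

reject H₀: no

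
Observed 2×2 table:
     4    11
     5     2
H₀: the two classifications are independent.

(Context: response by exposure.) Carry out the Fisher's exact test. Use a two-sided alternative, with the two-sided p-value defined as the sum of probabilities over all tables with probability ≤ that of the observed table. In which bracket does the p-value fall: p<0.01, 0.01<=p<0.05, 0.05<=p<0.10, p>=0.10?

Margins: r₁=15, r₂=7, c₁=9, c₂=13, n=22
p_obs = C(15,4)·C(7,5)/C(22,9); sum pmf over tables with pmf ≤ p_obs
p-value (two-sided) = 0.07430
→ bracket: 0.05<=p<0.10

p-value bracket: 0.05<=p<0.10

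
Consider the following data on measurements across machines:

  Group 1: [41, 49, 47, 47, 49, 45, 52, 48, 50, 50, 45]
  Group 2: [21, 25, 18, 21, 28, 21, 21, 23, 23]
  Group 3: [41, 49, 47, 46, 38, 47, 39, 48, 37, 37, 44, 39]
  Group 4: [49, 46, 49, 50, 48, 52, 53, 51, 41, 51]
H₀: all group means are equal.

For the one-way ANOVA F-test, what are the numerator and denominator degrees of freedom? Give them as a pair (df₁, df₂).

k = 4 groups, N = 42 total
df = (k−1, N−k) = (4−1, 42−4) = (3, 38)

degrees of freedom = [3, 38]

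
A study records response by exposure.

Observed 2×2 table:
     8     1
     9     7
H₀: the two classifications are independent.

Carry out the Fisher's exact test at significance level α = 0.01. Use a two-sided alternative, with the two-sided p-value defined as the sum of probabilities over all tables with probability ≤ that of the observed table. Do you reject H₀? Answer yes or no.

reject H₀: no

Margins: r₁=9, r₂=16, c₁=17, c₂=8, n=25
p_obs = C(9,8)·C(16,9)/C(25,17); sum pmf over tables with pmf ≤ p_obs
p-value (two-sided) = 0.18219
At α=0.01: p ≥ α → fail to reject H₀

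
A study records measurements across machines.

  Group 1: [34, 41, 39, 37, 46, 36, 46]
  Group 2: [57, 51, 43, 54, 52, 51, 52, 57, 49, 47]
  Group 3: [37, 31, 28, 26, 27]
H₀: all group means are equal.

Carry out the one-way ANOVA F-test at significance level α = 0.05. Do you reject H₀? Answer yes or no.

Group means [39.86, 51.30, 29.80], grand mean 42.773
SSB = Σnᵢ(x̄ᵢ−x̄)² = 1628.106; SSW = ΣΣ(x−x̄ᵢ)² = 379.757
MSB = 1628.106/2 = 814.0532; MSW = 379.757/19 = 19.9872
F = MSB/MSW = 40.7287
df = (2, 19)
p-value (upper-tail) = 0.00000
At α=0.05: p < α → reject H₀

reject H₀: yes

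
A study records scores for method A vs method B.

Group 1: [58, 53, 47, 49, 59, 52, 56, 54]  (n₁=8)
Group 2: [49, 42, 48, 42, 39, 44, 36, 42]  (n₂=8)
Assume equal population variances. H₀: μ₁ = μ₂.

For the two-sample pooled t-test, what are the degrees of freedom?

df = n₁ + n₂ − 2 = 8 + 8 − 2 = 14

degrees of freedom = 14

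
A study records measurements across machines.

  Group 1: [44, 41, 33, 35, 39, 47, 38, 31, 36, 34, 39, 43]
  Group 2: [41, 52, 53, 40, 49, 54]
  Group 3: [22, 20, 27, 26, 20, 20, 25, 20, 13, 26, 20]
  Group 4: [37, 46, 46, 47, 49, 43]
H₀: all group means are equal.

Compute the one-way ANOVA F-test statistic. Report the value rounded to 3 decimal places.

Group means [38.33, 48.17, 21.73, 44.67], grand mean 35.886
SSB = Σnᵢ(x̄ᵢ−x̄)² = 3644.528; SSW = ΣΣ(x−x̄ᵢ)² = 701.015
MSB = 3644.528/3 = 1214.8426; MSW = 701.015/31 = 22.6134
F = MSB/MSW = 53.7223
df = (3, 31)

test statistic = 53.722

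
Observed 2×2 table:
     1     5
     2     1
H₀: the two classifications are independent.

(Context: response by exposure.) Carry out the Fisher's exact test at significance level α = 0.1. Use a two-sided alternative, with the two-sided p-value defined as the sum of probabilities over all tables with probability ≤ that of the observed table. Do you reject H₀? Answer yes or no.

reject H₀: no

Margins: r₁=6, r₂=3, c₁=3, c₂=6, n=9
p_obs = C(6,1)·C(3,2)/C(9,3); sum pmf over tables with pmf ≤ p_obs
p-value (two-sided) = 0.22619
At α=0.1: p ≥ α → fail to reject H₀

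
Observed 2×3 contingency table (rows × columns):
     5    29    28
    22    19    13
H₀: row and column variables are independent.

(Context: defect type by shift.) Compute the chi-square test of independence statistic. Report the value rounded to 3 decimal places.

Row totals [62, 54], col totals [27, 48, 41], n=116
χ² = (5−14.43)²/14.43 + (29−25.66)²/25.66 + (28−21.91)²/21.91 + (22−12.57)²/12.57 + (19−22.34)²/22.34 + (13−19.09)²/19.09 = 17.8078
df = 2

test statistic = 17.808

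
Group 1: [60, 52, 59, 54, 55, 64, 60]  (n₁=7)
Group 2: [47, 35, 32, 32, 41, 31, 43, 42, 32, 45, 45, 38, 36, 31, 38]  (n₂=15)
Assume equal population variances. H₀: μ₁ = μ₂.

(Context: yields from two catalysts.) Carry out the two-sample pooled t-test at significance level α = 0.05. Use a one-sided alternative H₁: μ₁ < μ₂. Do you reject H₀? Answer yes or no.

reject H₀: no

x̄₁=57.714, s₁=4.192, n₁=7
x̄₂=37.867, s₂=5.655, n₂=15
s_p² = [6·4.192² + 14·5.655²]/20 = 27.6581
SE = √(s_p²·(1/7+1/15)) = 2.4073
t = (57.714−37.867)/2.4073 = 8.2448
df = 20
p-value (one-sided, H₁ less) = 1.00000
At α=0.05: p ≥ α → fail to reject H₀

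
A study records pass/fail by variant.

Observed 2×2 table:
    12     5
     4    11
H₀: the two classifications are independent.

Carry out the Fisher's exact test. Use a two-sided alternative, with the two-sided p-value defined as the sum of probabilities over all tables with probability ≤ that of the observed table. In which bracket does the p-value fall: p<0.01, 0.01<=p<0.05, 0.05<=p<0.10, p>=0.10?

p-value bracket: 0.01<=p<0.05

Margins: r₁=17, r₂=15, c₁=16, c₂=16, n=32
p_obs = C(17,12)·C(15,4)/C(32,16); sum pmf over tables with pmf ≤ p_obs
p-value (two-sided) = 0.03195
→ bracket: 0.01<=p<0.05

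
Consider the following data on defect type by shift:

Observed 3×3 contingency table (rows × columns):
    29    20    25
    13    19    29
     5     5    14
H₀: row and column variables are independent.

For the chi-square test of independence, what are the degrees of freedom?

df = (r−1)(c−1) = (3−1)·(3−1) = 4

degrees of freedom = 4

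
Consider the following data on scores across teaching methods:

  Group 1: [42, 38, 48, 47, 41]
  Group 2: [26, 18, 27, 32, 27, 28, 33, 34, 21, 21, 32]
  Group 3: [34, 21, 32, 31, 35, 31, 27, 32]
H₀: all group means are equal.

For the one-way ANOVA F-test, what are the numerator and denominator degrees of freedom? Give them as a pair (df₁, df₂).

k = 3 groups, N = 24 total
df = (k−1, N−k) = (3−1, 24−3) = (2, 21)

degrees of freedom = [2, 21]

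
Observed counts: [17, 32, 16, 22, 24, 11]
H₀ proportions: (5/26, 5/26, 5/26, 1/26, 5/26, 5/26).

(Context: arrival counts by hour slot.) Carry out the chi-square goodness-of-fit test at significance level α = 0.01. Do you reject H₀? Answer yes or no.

reject H₀: yes

n = 122; E_i = n·p_i = [23.46, 23.46, 23.46, 4.69, 23.46, 23.46]
χ² = (17−23.46)²/23.46 + (32−23.46)²/23.46 + (16−23.46)²/23.46 + (22−4.69)²/4.69 + (24−23.46)²/23.46 + (11−23.46)²/23.46 = 77.7311
df = 5
p-value (upper-tail) = 0.00000
At α=0.01: p < α → reject H₀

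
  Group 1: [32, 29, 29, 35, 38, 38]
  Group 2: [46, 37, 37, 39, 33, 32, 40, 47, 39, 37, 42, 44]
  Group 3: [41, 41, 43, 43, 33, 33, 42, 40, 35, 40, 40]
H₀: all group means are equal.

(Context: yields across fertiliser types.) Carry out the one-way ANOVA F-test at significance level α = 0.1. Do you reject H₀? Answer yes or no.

reject H₀: yes

Group means [33.50, 39.42, 39.18], grand mean 38.103
SSB = Σnᵢ(x̄ᵢ−x̄)² = 160.637; SSW = ΣΣ(x−x̄ᵢ)² = 468.053
MSB = 160.637/2 = 80.3183; MSW = 468.053/26 = 18.0020
F = MSB/MSW = 4.4616
df = (2, 26)
p-value (upper-tail) = 0.02159
At α=0.1: p < α → reject H₀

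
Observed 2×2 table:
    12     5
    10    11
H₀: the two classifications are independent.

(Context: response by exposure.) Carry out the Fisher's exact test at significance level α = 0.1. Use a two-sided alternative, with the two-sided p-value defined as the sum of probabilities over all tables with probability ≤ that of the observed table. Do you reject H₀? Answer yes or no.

reject H₀: no

Margins: r₁=17, r₂=21, c₁=22, c₂=16, n=38
p_obs = C(17,12)·C(21,10)/C(38,22); sum pmf over tables with pmf ≤ p_obs
p-value (two-sided) = 0.19716
At α=0.1: p ≥ α → fail to reject H₀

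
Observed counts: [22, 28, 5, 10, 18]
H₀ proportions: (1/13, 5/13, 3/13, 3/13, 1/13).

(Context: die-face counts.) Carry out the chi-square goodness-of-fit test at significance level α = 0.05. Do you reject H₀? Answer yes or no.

reject H₀: yes

n = 83; E_i = n·p_i = [6.38, 31.92, 19.15, 19.15, 6.38]
χ² = (22−6.38)²/6.38 + (28−31.92)²/31.92 + (5−19.15)²/19.15 + (10−19.15)²/19.15 + (18−6.38)²/6.38 = 74.6394
df = 4
p-value (upper-tail) = 0.00000
At α=0.05: p < α → reject H₀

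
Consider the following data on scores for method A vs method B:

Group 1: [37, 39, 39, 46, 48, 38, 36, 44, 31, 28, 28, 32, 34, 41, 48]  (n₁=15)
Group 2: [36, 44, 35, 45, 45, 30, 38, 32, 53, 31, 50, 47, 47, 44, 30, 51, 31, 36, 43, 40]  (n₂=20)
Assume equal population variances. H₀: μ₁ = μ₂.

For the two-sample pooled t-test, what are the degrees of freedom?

df = n₁ + n₂ − 2 = 15 + 20 − 2 = 33

degrees of freedom = 33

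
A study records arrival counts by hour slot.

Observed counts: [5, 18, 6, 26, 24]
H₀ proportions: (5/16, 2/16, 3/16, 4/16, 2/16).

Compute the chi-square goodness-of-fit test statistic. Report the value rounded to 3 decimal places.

test statistic = 49.810

n = 79; E_i = n·p_i = [24.69, 9.88, 14.81, 19.75, 9.88]
χ² = (5−24.69)²/24.69 + (18−9.88)²/9.88 + (6−14.81)²/14.81 + (26−19.75)²/19.75 + (24−9.88)²/9.88 = 49.8101
df = 4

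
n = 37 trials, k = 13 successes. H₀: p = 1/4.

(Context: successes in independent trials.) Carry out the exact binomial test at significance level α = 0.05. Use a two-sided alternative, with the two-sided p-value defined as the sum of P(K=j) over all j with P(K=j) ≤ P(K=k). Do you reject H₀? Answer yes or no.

reject H₀: no

Exact binomial: n=37, k=13, p₀=1/4=0.2500
P(X=j) = C(n,j)·p₀^j·(1−p₀)^(n−j); p = Σ P(X=j) over j with P(X=j) ≤ P(X=13)
p-value (two-sided) = 0.18206
At α=0.05: p ≥ α → fail to reject H₀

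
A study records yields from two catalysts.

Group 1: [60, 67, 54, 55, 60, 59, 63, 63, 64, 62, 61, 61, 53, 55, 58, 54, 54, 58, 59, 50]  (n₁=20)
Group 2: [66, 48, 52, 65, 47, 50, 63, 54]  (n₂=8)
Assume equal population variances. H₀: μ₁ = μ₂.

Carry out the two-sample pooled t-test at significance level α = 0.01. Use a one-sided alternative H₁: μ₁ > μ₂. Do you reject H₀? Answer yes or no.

x̄₁=58.500, s₁=4.359, n₁=20
x̄₂=55.625, s₂=7.836, n₂=8
s_p² = [19·4.359² + 7·7.836²]/26 = 30.4183
SE = √(s_p²·(1/20+1/8)) = 2.3072
t = (58.500−55.625)/2.3072 = 1.2461
df = 26
p-value (one-sided, H₁ greater) = 0.11192
At α=0.01: p ≥ α → fail to reject H₀

reject H₀: no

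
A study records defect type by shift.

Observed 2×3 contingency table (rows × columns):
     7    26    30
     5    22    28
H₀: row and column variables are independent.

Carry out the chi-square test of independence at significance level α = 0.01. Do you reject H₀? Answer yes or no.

reject H₀: no

Row totals [63, 55], col totals [12, 48, 58], n=118
χ² = (7−6.41)²/6.41 + (26−25.63)²/25.63 + (30−30.97)²/30.97 + (5−5.59)²/5.59 + (22−22.37)²/22.37 + (28−27.03)²/27.03 = 0.1942
df = 2
p-value (upper-tail) = 0.90749
At α=0.01: p ≥ α → fail to reject H₀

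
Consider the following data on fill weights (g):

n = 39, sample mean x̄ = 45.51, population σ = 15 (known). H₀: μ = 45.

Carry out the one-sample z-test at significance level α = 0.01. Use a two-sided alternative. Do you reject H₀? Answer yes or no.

reject H₀: no

SE = σ/√n = 15/√39 = 2.4019
z = (x̄−μ₀)/SE = (45.51−45)/2.4019 = 0.2123
p-value (two-sided) = 0.83185
At α=0.01: p ≥ α → fail to reject H₀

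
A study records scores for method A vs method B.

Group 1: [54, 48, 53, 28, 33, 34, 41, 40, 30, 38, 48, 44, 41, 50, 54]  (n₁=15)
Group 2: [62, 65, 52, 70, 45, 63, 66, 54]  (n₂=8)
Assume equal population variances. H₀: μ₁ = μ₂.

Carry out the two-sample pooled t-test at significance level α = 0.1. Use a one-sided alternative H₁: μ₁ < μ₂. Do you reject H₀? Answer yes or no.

reject H₀: yes

x̄₁=42.400, s₁=8.675, n₁=15
x̄₂=59.625, s₂=8.434, n₂=8
s_p² = [14·8.675² + 7·8.434²]/21 = 73.8798
SE = √(s_p²·(1/15+1/8)) = 3.7630
t = (42.400−59.625)/3.7630 = -4.5774
df = 21
p-value (one-sided, H₁ less) = 0.00008
At α=0.1: p < α → reject H₀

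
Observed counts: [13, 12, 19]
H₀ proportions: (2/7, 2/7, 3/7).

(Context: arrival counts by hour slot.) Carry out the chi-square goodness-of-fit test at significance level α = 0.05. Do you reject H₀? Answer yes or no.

reject H₀: no

n = 44; E_i = n·p_i = [12.57, 12.57, 18.86]
χ² = (13−12.57)²/12.57 + (12−12.57)²/12.57 + (19−18.86)²/18.86 = 0.0417
df = 2
p-value (upper-tail) = 0.97938
At α=0.05: p ≥ α → fail to reject H₀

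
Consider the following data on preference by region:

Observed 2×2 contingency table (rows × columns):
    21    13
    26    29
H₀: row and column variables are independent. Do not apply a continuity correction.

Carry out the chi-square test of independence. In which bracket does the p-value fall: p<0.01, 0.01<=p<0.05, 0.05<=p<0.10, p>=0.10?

Row totals [34, 55], col totals [47, 42], n=89
χ² = (21−17.96)²/17.96 + (13−16.04)²/16.04 + (26−29.04)²/29.04 + (29−25.96)²/25.96 = 1.7707
df = 1
p-value (upper-tail) = 0.18330
→ bracket: p>=0.10

p-value bracket: p>=0.10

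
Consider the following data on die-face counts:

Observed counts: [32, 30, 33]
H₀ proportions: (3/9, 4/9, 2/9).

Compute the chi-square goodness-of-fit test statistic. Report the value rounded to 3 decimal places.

test statistic = 10.237

n = 95; E_i = n·p_i = [31.67, 42.22, 21.11]
χ² = (32−31.67)²/31.67 + (30−42.22)²/42.22 + (33−21.11)²/21.11 = 10.2368
df = 2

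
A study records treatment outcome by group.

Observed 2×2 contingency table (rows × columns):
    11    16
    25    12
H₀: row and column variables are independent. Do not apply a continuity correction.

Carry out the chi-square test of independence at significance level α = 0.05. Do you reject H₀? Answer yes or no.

reject H₀: yes

Row totals [27, 37], col totals [36, 28], n=64
χ² = (11−15.19)²/15.19 + (16−11.81)²/11.81 + (25−20.81)²/20.81 + (12−16.19)²/16.19 = 4.5648
df = 1
p-value (upper-tail) = 0.03264
At α=0.05: p < α → reject H₀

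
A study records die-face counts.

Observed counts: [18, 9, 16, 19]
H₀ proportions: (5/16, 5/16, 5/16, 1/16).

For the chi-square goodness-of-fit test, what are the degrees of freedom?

degrees of freedom = 3

df = k − 1 = 4 − 1 = 3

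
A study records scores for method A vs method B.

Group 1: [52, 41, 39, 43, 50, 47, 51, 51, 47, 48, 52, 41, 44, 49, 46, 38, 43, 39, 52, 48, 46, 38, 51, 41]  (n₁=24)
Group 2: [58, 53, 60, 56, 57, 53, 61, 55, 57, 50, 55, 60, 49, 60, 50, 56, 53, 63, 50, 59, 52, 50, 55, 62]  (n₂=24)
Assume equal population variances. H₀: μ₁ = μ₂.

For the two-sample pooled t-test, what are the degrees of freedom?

degrees of freedom = 46

df = n₁ + n₂ − 2 = 24 + 24 − 2 = 46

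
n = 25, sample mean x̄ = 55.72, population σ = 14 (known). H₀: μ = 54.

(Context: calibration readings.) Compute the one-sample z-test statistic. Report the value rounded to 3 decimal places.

SE = σ/√n = 14/√25 = 2.8000
z = (x̄−μ₀)/SE = (55.72−54)/2.8000 = 0.6143

test statistic = 0.614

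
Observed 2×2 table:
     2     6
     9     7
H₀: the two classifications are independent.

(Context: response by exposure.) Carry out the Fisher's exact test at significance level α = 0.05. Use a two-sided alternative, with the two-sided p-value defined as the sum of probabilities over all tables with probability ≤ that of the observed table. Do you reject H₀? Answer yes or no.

Margins: r₁=8, r₂=16, c₁=11, c₂=13, n=24
p_obs = C(8,2)·C(16,9)/C(24,11); sum pmf over tables with pmf ≤ p_obs
p-value (two-sided) = 0.21080
At α=0.05: p ≥ α → fail to reject H₀

reject H₀: no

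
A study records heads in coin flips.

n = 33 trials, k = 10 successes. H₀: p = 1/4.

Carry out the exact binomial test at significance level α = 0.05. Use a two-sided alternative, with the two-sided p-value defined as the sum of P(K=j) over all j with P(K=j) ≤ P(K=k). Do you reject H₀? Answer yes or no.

Exact binomial: n=33, k=10, p₀=1/4=0.2500
P(X=j) = C(n,j)·p₀^j·(1−p₀)^(n−j); p = Σ P(X=j) over j with P(X=j) ≤ P(X=10)
p-value (two-sided) = 0.54578
At α=0.05: p ≥ α → fail to reject H₀

reject H₀: no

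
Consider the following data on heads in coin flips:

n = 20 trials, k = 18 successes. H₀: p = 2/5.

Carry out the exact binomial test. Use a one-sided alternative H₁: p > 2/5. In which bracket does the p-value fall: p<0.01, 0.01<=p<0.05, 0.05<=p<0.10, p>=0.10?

Exact binomial: n=20, k=18, p₀=2/5=0.4000
P(X≥18) from Σ C(n,i)·p₀^i·(1−p₀)^(n−i)
p-value (one-sided, H₁ greater) = 0.00001
→ bracket: p<0.01

p-value bracket: p<0.01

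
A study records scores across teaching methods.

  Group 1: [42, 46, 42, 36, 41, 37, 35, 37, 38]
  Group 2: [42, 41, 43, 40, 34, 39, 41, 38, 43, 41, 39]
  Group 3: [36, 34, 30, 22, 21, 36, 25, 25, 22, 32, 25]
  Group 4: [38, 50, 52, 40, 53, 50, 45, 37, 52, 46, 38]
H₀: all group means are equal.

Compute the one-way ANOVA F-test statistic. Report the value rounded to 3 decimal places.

test statistic = 25.186

Group means [39.33, 40.09, 28.00, 45.55], grand mean 38.190
SSB = Σnᵢ(x̄ᵢ−x̄)² = 1788.840; SSW = ΣΣ(x−x̄ᵢ)² = 899.636
MSB = 1788.840/3 = 596.2799; MSW = 899.636/38 = 23.6746
F = MSB/MSW = 25.1864
df = (3, 38)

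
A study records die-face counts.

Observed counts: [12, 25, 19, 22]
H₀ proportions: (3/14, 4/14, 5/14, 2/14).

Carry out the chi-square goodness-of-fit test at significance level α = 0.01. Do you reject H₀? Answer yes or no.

reject H₀: yes

n = 78; E_i = n·p_i = [16.71, 22.29, 27.86, 11.14]
χ² = (12−16.71)²/16.71 + (25−22.29)²/22.29 + (19−27.86)²/27.86 + (22−11.14)²/11.14 = 15.0551
df = 3
p-value (upper-tail) = 0.00177
At α=0.01: p < α → reject H₀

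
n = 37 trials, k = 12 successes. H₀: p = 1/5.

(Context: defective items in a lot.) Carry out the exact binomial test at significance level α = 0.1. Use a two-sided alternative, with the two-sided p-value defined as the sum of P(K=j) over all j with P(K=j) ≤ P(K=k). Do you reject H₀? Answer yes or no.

Exact binomial: n=37, k=12, p₀=1/5=0.2000
P(X=j) = C(n,j)·p₀^j·(1−p₀)^(n−j); p = Σ P(X=j) over j with P(X=j) ≤ P(X=12)
p-value (two-sided) = 0.06519
At α=0.1: p < α → reject H₀

reject H₀: yes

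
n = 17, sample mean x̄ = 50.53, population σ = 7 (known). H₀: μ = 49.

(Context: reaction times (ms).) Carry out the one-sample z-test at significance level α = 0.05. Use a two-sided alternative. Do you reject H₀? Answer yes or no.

reject H₀: no

SE = σ/√n = 7/√17 = 1.6977
z = (x̄−μ₀)/SE = (50.53−49)/1.6977 = 0.9012
p-value (two-sided) = 0.36749
At α=0.05: p ≥ α → fail to reject H₀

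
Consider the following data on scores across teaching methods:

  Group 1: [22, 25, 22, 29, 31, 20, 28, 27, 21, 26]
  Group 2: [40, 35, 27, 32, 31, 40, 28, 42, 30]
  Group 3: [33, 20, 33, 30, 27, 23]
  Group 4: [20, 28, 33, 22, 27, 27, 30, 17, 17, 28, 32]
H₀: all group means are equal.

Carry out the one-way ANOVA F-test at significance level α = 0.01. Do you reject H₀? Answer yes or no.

reject H₀: yes

Group means [25.10, 33.89, 27.67, 25.55], grand mean 27.861
SSB = Σnᵢ(x̄ᵢ−x̄)² = 462.456; SSW = ΣΣ(x−x̄ᵢ)² = 841.849
MSB = 462.456/3 = 154.1520; MSW = 841.849/32 = 26.3078
F = MSB/MSW = 5.8596
df = (3, 32)
p-value (upper-tail) = 0.00262
At α=0.01: p < α → reject H₀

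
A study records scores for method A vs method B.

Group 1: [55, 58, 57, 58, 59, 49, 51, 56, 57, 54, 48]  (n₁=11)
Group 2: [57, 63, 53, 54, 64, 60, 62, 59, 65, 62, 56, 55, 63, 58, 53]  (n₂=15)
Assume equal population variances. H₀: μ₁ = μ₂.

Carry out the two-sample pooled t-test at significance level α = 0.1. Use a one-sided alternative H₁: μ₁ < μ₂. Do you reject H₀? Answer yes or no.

reject H₀: yes

x̄₁=54.727, s₁=3.797, n₁=11
x̄₂=58.933, s₂=4.131, n₂=15
s_p² = [10·3.797² + 14·4.131²]/24 = 15.9631
SE = √(s_p²·(1/11+1/15)) = 1.5860
t = (54.727−58.933)/1.5860 = -2.6520
df = 24
p-value (one-sided, H₁ less) = 0.00698
At α=0.1: p < α → reject H₀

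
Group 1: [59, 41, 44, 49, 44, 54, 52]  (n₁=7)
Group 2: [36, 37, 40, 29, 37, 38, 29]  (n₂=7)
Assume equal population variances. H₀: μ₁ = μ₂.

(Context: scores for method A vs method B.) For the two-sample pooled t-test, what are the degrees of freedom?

df = n₁ + n₂ − 2 = 7 + 7 − 2 = 12

degrees of freedom = 12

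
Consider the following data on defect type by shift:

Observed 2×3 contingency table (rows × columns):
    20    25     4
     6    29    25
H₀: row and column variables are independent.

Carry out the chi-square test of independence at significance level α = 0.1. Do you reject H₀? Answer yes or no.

Row totals [49, 60], col totals [26, 54, 29], n=109
χ² = (20−11.69)²/11.69 + (25−24.28)²/24.28 + (4−13.04)²/13.04 + (6−14.31)²/14.31 + (29−29.72)²/29.72 + (25−15.96)²/15.96 = 22.1572
df = 2
p-value (upper-tail) = 0.00002
At α=0.1: p < α → reject H₀

reject H₀: yes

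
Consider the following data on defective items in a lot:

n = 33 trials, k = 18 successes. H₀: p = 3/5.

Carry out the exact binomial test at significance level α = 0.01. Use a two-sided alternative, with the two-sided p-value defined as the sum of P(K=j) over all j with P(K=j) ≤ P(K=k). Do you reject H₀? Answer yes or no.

reject H₀: no

Exact binomial: n=33, k=18, p₀=3/5=0.6000
P(X=j) = C(n,j)·p₀^j·(1−p₀)^(n−j); p = Σ P(X=j) over j with P(X=j) ≤ P(X=18)
p-value (two-sided) = 0.59484
At α=0.01: p ≥ α → fail to reject H₀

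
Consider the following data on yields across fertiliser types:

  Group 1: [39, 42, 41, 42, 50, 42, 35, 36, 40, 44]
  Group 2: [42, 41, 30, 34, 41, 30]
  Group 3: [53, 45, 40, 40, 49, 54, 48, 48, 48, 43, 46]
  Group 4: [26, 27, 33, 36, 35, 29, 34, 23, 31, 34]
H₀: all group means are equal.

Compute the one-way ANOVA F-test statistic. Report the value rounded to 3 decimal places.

test statistic = 22.160

Group means [41.10, 36.33, 46.73, 30.80], grand mean 39.216
SSB = Σnᵢ(x̄ᵢ−x̄)² = 1414.255; SSW = ΣΣ(x−x̄ᵢ)² = 702.015
MSB = 1414.255/3 = 471.4184; MSW = 702.015/33 = 21.2732
F = MSB/MSW = 22.1602
df = (3, 33)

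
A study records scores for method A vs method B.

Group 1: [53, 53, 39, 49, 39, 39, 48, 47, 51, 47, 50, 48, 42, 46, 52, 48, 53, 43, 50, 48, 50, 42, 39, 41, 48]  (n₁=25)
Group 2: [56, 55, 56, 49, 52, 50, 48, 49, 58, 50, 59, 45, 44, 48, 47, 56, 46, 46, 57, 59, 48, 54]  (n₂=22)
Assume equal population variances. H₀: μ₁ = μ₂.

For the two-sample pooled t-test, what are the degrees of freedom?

df = n₁ + n₂ − 2 = 25 + 22 − 2 = 45

degrees of freedom = 45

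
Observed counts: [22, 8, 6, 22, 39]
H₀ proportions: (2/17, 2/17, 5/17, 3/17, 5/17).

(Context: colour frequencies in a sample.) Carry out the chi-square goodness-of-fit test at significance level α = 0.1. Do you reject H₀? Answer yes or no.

reject H₀: yes

n = 97; E_i = n·p_i = [11.41, 11.41, 28.53, 17.12, 28.53]
χ² = (22−11.41)²/11.41 + (8−11.41)²/11.41 + (6−28.53)²/28.53 + (22−17.12)²/17.12 + (39−28.53)²/28.53 = 33.8708
df = 4
p-value (upper-tail) = 0.00000
At α=0.1: p < α → reject H₀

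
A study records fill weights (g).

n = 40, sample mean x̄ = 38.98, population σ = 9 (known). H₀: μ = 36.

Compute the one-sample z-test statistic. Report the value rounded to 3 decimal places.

test statistic = 2.094

SE = σ/√n = 9/√40 = 1.4230
z = (x̄−μ₀)/SE = (38.98−36)/1.4230 = 2.0941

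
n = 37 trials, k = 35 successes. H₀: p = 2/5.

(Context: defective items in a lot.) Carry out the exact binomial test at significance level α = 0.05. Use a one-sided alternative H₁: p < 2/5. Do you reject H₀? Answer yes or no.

Exact binomial: n=37, k=35, p₀=2/5=0.4000
P(X≤35) from Σ C(n,i)·p₀^i·(1−p₀)^(n−i)
p-value (one-sided, H₁ less) = 1.00000
At α=0.05: p ≥ α → fail to reject H₀

reject H₀: no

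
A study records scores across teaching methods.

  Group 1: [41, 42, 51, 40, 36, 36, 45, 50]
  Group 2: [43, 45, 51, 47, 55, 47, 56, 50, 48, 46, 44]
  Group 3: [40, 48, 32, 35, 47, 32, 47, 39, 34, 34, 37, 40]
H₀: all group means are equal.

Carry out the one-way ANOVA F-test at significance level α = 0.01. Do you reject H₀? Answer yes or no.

Group means [42.62, 48.36, 38.75], grand mean 43.161
SSB = Σnᵢ(x̄ᵢ−x̄)² = 533.523; SSW = ΣΣ(x−x̄ᵢ)² = 786.670
MSB = 533.523/2 = 266.7615; MSW = 786.670/28 = 28.0954
F = MSB/MSW = 9.4949
df = (2, 28)
p-value (upper-tail) = 0.00071
At α=0.01: p < α → reject H₀

reject H₀: yes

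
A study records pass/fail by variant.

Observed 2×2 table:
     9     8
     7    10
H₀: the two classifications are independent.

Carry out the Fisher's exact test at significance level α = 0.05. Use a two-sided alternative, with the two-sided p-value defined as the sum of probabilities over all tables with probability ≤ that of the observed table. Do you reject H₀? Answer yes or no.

Margins: r₁=17, r₂=17, c₁=16, c₂=18, n=34
p_obs = C(17,9)·C(17,7)/C(34,16); sum pmf over tables with pmf ≤ p_obs
p-value (two-sided) = 0.73186
At α=0.05: p ≥ α → fail to reject H₀

reject H₀: no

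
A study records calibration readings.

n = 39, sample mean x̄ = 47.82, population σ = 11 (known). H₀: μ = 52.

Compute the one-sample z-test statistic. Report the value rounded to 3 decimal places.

test statistic = -2.373

SE = σ/√n = 11/√39 = 1.7614
z = (x̄−μ₀)/SE = (47.82−52)/1.7614 = -2.3731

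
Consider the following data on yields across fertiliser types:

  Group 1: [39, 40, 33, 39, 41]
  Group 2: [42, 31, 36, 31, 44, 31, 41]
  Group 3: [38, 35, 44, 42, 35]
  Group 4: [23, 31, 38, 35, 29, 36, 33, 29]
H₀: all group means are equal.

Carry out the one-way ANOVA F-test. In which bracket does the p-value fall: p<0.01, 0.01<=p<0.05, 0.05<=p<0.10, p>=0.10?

Group means [38.40, 36.57, 38.80, 31.75], grand mean 35.840
SSB = Σnᵢ(x̄ᵢ−x̄)² = 214.146; SSW = ΣΣ(x−x̄ᵢ)² = 465.214
MSB = 214.146/3 = 71.3819; MSW = 465.214/21 = 22.1531
F = MSB/MSW = 3.2222
df = (3, 21)
p-value (upper-tail) = 0.04337
→ bracket: 0.01<=p<0.05

p-value bracket: 0.01<=p<0.05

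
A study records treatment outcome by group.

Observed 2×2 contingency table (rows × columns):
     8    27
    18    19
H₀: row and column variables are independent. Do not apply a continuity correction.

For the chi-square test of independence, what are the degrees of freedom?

df = (r−1)(c−1) = (2−1)·(2−1) = 1

degrees of freedom = 1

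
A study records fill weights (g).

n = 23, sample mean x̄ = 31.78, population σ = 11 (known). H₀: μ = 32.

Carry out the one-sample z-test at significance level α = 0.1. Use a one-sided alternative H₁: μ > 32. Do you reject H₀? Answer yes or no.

reject H₀: no

SE = σ/√n = 11/√23 = 2.2937
z = (x̄−μ₀)/SE = (31.78−32)/2.2937 = -0.0959
p-value (one-sided, H₁ greater) = 0.53821
At α=0.1: p ≥ α → fail to reject H₀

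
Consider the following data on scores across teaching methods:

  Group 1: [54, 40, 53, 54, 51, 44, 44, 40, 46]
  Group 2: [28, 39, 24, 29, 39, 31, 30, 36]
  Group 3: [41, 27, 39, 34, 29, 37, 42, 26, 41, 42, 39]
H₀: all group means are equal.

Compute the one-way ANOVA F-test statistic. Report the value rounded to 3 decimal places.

test statistic = 16.257

Group means [47.33, 32.00, 36.09], grand mean 38.536
SSB = Σnᵢ(x̄ᵢ−x̄)² = 1104.055; SSW = ΣΣ(x−x̄ᵢ)² = 848.909
MSB = 1104.055/2 = 552.0276; MSW = 848.909/25 = 33.9564
F = MSB/MSW = 16.2570
df = (2, 25)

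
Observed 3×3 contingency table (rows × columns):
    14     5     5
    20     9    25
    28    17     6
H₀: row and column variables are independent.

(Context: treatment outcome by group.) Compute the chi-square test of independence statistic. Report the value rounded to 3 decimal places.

test statistic = 17.282

Row totals [24, 54, 51], col totals [62, 31, 36], n=129
χ² = (14−11.53)²/11.53 + (5−5.77)²/5.77 + (5−6.70)²/6.70 + (20−25.95)²/25.95 + (9−12.98)²/12.98 + (25−15.07)²/15.07 + (28−24.51)²/24.51 + (17−12.26)²/12.26 + (6−14.23)²/14.23 = 17.2820
df = 4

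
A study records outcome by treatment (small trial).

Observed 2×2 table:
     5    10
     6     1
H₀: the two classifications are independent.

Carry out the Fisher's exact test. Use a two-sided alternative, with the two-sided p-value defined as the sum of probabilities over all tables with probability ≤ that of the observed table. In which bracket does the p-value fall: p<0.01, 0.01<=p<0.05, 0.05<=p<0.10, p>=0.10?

Margins: r₁=15, r₂=7, c₁=11, c₂=11, n=22
p_obs = C(15,5)·C(7,6)/C(22,11); sum pmf over tables with pmf ≤ p_obs
p-value (two-sided) = 0.06347
→ bracket: 0.05<=p<0.10

p-value bracket: 0.05<=p<0.10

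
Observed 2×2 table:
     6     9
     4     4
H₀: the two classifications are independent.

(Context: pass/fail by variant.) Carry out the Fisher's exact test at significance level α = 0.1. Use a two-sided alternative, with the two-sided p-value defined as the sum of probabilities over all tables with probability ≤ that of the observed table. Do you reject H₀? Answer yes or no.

Margins: r₁=15, r₂=8, c₁=10, c₂=13, n=23
p_obs = C(15,6)·C(8,4)/C(23,10); sum pmf over tables with pmf ≤ p_obs
p-value (two-sided) = 0.68502
At α=0.1: p ≥ α → fail to reject H₀

reject H₀: no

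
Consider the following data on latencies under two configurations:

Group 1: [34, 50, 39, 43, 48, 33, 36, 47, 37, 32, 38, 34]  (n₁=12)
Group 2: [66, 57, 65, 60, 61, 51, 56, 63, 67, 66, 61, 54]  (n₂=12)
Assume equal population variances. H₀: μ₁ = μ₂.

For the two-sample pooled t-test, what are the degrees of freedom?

df = n₁ + n₂ − 2 = 12 + 12 − 2 = 22

degrees of freedom = 22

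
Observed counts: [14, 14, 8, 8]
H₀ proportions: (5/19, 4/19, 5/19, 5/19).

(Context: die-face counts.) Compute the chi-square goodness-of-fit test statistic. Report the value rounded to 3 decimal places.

n = 44; E_i = n·p_i = [11.58, 9.26, 11.58, 11.58]
χ² = (14−11.58)²/11.58 + (14−9.26)²/9.26 + (8−11.58)²/11.58 + (8−11.58)²/11.58 = 5.1409
df = 3

test statistic = 5.141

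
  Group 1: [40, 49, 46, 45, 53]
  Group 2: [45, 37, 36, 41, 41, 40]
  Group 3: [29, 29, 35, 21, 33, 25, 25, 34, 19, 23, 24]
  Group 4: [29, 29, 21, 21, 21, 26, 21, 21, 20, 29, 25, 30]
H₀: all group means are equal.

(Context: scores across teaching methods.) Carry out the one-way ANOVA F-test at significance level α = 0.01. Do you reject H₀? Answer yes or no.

Group means [46.60, 40.00, 27.00, 24.42], grand mean 31.265
SSB = Σnᵢ(x̄ᵢ−x̄)² = 2396.501; SSW = ΣΣ(x−x̄ᵢ)² = 610.117
MSB = 2396.501/3 = 798.8337; MSW = 610.117/30 = 20.3372
F = MSB/MSW = 39.2794
df = (3, 30)
p-value (upper-tail) = 0.00000
At α=0.01: p < α → reject H₀

reject H₀: yes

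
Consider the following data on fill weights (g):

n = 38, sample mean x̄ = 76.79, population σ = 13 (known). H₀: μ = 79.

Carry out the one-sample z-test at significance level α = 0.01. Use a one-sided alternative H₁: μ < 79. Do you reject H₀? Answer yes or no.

reject H₀: no

SE = σ/√n = 13/√38 = 2.1089
z = (x̄−μ₀)/SE = (76.79−79)/2.1089 = -1.0480
p-value (one-sided, H₁ less) = 0.14733
At α=0.01: p ≥ α → fail to reject H₀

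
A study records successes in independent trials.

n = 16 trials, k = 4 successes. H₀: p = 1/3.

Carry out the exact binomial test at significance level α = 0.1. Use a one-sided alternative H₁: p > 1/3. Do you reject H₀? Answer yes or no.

reject H₀: no

Exact binomial: n=16, k=4, p₀=1/3=0.3333
P(X≥4) from Σ C(n,i)·p₀^i·(1−p₀)^(n−i)
p-value (one-sided, H₁ greater) = 0.83405
At α=0.1: p ≥ α → fail to reject H₀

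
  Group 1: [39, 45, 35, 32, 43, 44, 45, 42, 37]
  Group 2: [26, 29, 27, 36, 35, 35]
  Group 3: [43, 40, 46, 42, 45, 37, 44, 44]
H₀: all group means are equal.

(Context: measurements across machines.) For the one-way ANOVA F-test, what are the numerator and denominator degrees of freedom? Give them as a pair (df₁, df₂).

degrees of freedom = [2, 20]

k = 3 groups, N = 23 total
df = (k−1, N−k) = (3−1, 23−3) = (2, 20)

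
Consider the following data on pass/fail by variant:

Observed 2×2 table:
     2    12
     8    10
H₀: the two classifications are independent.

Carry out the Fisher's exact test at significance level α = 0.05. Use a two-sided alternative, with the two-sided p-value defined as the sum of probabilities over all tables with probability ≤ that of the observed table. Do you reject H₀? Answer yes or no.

reject H₀: no

Margins: r₁=14, r₂=18, c₁=10, c₂=22, n=32
p_obs = C(14,2)·C(18,8)/C(32,10); sum pmf over tables with pmf ≤ p_obs
p-value (two-sided) = 0.12406
At α=0.05: p ≥ α → fail to reject H₀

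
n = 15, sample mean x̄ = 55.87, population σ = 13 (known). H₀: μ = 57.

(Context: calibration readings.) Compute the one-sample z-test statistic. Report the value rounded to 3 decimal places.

SE = σ/√n = 13/√15 = 3.3566
z = (x̄−μ₀)/SE = (55.87−57)/3.3566 = -0.3367

test statistic = -0.337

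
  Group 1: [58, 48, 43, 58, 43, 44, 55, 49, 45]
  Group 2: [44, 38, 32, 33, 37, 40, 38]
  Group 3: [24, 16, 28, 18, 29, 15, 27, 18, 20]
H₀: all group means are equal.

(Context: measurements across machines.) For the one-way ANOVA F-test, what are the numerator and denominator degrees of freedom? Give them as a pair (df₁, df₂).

k = 3 groups, N = 25 total
df = (k−1, N−k) = (3−1, 25−3) = (2, 22)

degrees of freedom = [2, 22]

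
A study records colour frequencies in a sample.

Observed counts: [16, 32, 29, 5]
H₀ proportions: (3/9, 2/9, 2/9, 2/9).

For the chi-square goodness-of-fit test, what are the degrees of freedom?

degrees of freedom = 3

df = k − 1 = 4 − 1 = 3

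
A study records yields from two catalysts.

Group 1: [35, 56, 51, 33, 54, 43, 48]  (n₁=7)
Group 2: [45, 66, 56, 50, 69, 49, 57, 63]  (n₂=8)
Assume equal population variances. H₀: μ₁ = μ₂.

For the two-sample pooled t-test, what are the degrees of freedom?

df = n₁ + n₂ − 2 = 7 + 8 − 2 = 13

degrees of freedom = 13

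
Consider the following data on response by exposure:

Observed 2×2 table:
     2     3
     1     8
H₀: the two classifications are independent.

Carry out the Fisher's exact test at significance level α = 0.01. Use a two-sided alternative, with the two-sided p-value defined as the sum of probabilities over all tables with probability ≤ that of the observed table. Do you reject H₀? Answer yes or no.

Margins: r₁=5, r₂=9, c₁=3, c₂=11, n=14
p_obs = C(5,2)·C(9,1)/C(14,3); sum pmf over tables with pmf ≤ p_obs
p-value (two-sided) = 0.50549
At α=0.01: p ≥ α → fail to reject H₀

reject H₀: no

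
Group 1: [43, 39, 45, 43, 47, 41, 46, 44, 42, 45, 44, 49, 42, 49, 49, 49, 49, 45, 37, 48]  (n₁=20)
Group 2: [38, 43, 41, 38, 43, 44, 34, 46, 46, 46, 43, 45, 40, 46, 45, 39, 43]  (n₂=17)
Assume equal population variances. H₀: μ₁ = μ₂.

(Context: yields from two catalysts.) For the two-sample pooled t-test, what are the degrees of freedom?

degrees of freedom = 35

df = n₁ + n₂ − 2 = 20 + 17 − 2 = 35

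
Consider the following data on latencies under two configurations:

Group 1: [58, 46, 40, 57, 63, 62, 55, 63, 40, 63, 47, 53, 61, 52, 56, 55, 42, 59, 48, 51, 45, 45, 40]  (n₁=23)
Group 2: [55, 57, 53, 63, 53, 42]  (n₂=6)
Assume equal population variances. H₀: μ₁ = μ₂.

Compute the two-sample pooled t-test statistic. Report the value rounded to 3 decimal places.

test statistic = -0.453

x̄₁=52.217, s₁=7.966, n₁=23
x̄₂=53.833, s₂=6.882, n₂=6
s_p² = [22·7.966² + 5·6.882²]/27 = 60.4721
SE = √(s_p²·(1/23+1/6)) = 3.5648
t = (52.217−53.833)/3.5648 = -0.4533
df = 27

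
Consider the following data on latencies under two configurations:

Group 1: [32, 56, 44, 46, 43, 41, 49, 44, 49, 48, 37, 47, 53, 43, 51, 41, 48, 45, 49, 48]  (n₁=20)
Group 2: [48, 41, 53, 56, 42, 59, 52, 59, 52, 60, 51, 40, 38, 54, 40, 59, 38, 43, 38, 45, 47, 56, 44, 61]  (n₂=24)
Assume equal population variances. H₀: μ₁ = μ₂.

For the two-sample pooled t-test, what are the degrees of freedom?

df = n₁ + n₂ − 2 = 20 + 24 − 2 = 42

degrees of freedom = 42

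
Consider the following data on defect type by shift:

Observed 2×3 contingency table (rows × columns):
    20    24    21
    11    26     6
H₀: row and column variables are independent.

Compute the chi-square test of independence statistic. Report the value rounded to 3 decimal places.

test statistic = 6.828

Row totals [65, 43], col totals [31, 50, 27], n=108
χ² = (20−18.66)²/18.66 + (24−30.09)²/30.09 + (21−16.25)²/16.25 + (11−12.34)²/12.34 + (26−19.91)²/19.91 + (6−10.75)²/10.75 = 6.8281
df = 2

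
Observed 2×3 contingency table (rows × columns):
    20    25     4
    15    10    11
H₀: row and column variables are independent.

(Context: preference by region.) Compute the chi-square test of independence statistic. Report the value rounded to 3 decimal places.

Row totals [49, 36], col totals [35, 35, 15], n=85
χ² = (20−20.18)²/20.18 + (25−20.18)²/20.18 + (4−8.65)²/8.65 + (15−14.82)²/14.82 + (10−14.82)²/14.82 + (11−6.35)²/6.35 = 8.6230
df = 2

test statistic = 8.623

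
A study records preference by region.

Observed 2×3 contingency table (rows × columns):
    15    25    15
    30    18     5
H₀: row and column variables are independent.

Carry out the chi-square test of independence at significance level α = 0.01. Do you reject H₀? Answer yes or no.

reject H₀: yes

Row totals [55, 53], col totals [45, 43, 20], n=108
χ² = (15−22.92)²/22.92 + (25−21.90)²/21.90 + (15−10.19)²/10.19 + (30−22.08)²/22.08 + (18−21.10)²/21.10 + (5−9.81)²/9.81 = 11.1063
df = 2
p-value (upper-tail) = 0.00388
At α=0.01: p < α → reject H₀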